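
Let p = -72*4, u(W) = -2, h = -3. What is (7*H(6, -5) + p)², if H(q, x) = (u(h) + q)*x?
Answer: 183184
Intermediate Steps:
H(q, x) = x*(-2 + q) (H(q, x) = (-2 + q)*x = x*(-2 + q))
p = -288
(7*H(6, -5) + p)² = (7*(-5*(-2 + 6)) - 288)² = (7*(-5*4) - 288)² = (7*(-20) - 288)² = (-140 - 288)² = (-428)² = 183184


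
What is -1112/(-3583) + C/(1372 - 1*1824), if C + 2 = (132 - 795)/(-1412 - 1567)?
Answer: 505429627/1608179388 ≈ 0.31429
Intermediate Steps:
C = -1765/993 (C = -2 + (132 - 795)/(-1412 - 1567) = -2 - 663/(-2979) = -2 - 663*(-1/2979) = -2 + 221/993 = -1765/993 ≈ -1.7774)
-1112/(-3583) + C/(1372 - 1*1824) = -1112/(-3583) - 1765/(993*(1372 - 1*1824)) = -1112*(-1/3583) - 1765/(993*(1372 - 1824)) = 1112/3583 - 1765/993/(-452) = 1112/3583 - 1765/993*(-1/452) = 1112/3583 + 1765/448836 = 505429627/1608179388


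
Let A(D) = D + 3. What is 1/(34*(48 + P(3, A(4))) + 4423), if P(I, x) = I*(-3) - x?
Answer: 1/5511 ≈ 0.00018146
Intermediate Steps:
A(D) = 3 + D
P(I, x) = -x - 3*I (P(I, x) = -3*I - x = -x - 3*I)
1/(34*(48 + P(3, A(4))) + 4423) = 1/(34*(48 + (-(3 + 4) - 3*3)) + 4423) = 1/(34*(48 + (-1*7 - 9)) + 4423) = 1/(34*(48 + (-7 - 9)) + 4423) = 1/(34*(48 - 16) + 4423) = 1/(34*32 + 4423) = 1/(1088 + 4423) = 1/5511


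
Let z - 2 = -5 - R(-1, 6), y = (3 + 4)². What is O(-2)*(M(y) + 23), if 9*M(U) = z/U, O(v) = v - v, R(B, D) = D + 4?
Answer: 0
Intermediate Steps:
y = 49 (y = 7² = 49)
R(B, D) = 4 + D
O(v) = 0
z = -13 (z = 2 + (-5 - (4 + 6)) = 2 + (-5 - 1*10) = 2 + (-5 - 10) = 2 - 15 = -13)
M(U) = -13/(9*U) (M(U) = (-13/U)/9 = -13/(9*U))
O(-2)*(M(y) + 23) = 0*(-13/9/49 + 23) = 0*(-13/9*1/49 + 23) = 0*(-13/441 + 23) = 0*(10130/441) = 0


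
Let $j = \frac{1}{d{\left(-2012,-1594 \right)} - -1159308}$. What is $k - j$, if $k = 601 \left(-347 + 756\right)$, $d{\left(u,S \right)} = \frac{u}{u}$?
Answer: $\frac{284968585980}{1159309} \approx 2.4581 \cdot 10^{5}$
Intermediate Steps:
$d{\left(u,S \right)} = 1$
$k = 245809$ ($k = 601 \cdot 409 = 245809$)
$j = \frac{1}{1159309}$ ($j = \frac{1}{1 - -1159308} = \frac{1}{1 + 1159308} = \frac{1}{1159309} \approx 8.6258 \cdot 10^{-7}$)
$k - j = 245809 - \frac{1}{1159309} = \frac{284968585980}{1159309}$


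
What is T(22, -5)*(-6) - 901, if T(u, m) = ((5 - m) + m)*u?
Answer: -1561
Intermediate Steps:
T(u, m) = 5*u
T(22, -5)*(-6) - 901 = (5*22)*(-6) - 901 = 110*(-6) - 901 = -660 - 901 = -1561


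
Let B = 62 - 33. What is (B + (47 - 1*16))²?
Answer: 3600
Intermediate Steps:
B = 29
(B + (47 - 1*16))² = (29 + (47 - 1*16))² = (29 + (47 - 16))² = (29 + 31)² = 60² = 3600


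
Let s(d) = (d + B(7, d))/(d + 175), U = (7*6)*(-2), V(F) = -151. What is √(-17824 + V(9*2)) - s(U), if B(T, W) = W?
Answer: 24/13 + 5*I*√719 ≈ 1.8462 + 134.07*I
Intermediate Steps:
U = -84 (U = 42*(-2) = -84)
s(d) = 2*d/(175 + d) (s(d) = (d + d)/(d + 175) = (2*d)/(175 + d) = 2*d/(175 + d))
√(-17824 + V(9*2)) - s(U) = √(-17824 - 151) - 2*(-84)/(175 - 84) = √(-17975) - 2*(-84)/91 = 5*I*√719 - 2*(-84)/91 = 5*I*√719 - 1*(-24/13) = 5*I*√719 + 24/13 = 24/13 + 5*I*√719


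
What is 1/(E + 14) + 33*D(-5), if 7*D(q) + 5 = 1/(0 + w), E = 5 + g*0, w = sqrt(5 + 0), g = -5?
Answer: -3128/133 + 33*sqrt(5)/35 ≈ -21.410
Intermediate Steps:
w = sqrt(5) ≈ 2.2361
E = 5 (E = 5 - 5*0 = 5 + 0 = 5)
D(q) = -5/7 + sqrt(5)/35 (D(q) = -5/7 + 1/(7*(0 + sqrt(5))) = -5/7 + 1/(7*(sqrt(5))) = -5/7 + (sqrt(5)/5)/7 = -5/7 + sqrt(5)/35)
1/(E + 14) + 33*D(-5) = 1/(5 + 14) + 33*(-5/7 + sqrt(5)/35) = 1/19 + (-165/7 + 33*sqrt(5)/35) = -3128/133 + 33*sqrt(5)/35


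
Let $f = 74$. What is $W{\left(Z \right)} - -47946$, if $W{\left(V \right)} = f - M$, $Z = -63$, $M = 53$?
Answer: $47967$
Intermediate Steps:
$W{\left(V \right)} = 21$ ($W{\left(V \right)} = 74 - 53 = 21$)
$W{\left(Z \right)} - -47946 = 21 - -47946 = 21 + 47946 = 47967$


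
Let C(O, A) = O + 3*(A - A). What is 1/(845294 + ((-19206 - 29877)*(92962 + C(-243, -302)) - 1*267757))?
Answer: -1/4550349140 ≈ -2.1976e-10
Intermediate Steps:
C(O, A) = O (C(O, A) = O + 3*0 = O + 0 = O)
1/(845294 + ((-19206 - 29877)*(92962 + C(-243, -302)) - 1*267757)) = 1/(845294 + ((-19206 - 29877)*(92962 - 243) - 1*267757)) = 1/(845294 + (-49083*92719 - 267757)) = 1/(845294 + (-4550926677 - 267757)) = 1/(845294 - 4551194434) = 1/(-4550349140) = -1/4550349140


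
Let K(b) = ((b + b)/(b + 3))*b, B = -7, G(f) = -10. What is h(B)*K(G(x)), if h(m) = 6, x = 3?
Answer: -1200/7 ≈ -171.43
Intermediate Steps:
K(b) = 2*b²/(3 + b) (K(b) = ((2*b)/(3 + b))*b = (2*b/(3 + b))*b = 2*b²/(3 + b))
h(B)*K(G(x)) = 6*(2*(-10)²/(3 - 10)) = 6*(2*100/(-7)) = 6*(2*100*(-⅐)) = 6*(-200/7) = -1200/7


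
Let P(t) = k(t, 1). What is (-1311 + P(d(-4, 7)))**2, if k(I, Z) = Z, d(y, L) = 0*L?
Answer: 1716100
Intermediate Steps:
d(y, L) = 0
P(t) = 1
(-1311 + P(d(-4, 7)))**2 = (-1311 + 1)**2 = (-1310)**2 = 1716100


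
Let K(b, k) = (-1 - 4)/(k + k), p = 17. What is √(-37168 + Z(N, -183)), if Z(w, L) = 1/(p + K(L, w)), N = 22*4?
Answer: 4*I*√20726165730/2987 ≈ 192.79*I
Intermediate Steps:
K(b, k) = -5/(2*k) (K(b, k) = -5*1/(2*k) = -5/(2*k))
N = 88
Z(w, L) = 1/(17 - 5/(2*w))
√(-37168 + Z(N, -183)) = √(-37168 + 2*88/(-5 + 34*88)) = √(-37168 + 2*88/(-5 + 2992)) = √(-37168 + 2*88/2987) = √(-37168 + 2*88*(1/2987)) = √(-37168 + 176/2987) = √(-111020640/2987) = 4*I*√20726165730/2987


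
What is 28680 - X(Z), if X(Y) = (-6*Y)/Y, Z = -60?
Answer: 28686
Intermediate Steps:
X(Y) = -6
28680 - X(Z) = 28680 - 1*(-6) = 28680 + 6 = 28686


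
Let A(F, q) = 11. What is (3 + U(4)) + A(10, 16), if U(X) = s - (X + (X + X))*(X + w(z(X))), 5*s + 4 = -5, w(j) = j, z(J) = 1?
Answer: -239/5 ≈ -47.800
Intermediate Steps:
s = -9/5 (s = -4/5 + (1/5)*(-5) = -4/5 - 1 = -9/5 ≈ -1.8000)
U(X) = -9/5 - 3*X*(1 + X) (U(X) = -9/5 - (X + (X + X))*(X + 1) = -9/5 - (X + 2*X)*(1 + X) = -9/5 - 3*X*(1 + X))
(3 + U(4)) + A(10, 16) = (3 + (-9/5 - 3*4 - 3*4**2)) + 11 = (3 + (-9/5 - 12 - 3*16)) + 11 = (3 + (-9/5 - 12 - 48)) + 11 = (3 - 309/5) + 11 = -294/5 + 11 = -239/5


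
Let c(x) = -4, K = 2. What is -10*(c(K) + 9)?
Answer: -50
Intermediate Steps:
-10*(c(K) + 9) = -10*(-4 + 9) = -10*5 = -50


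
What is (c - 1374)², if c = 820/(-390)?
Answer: 2880254224/1521 ≈ 1.8937e+6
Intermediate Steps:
c = -82/39 (c = 820*(-1/390) = -82/39 ≈ -2.1026)
(c - 1374)² = (-82/39 - 1374)² = (-53668/39)² = 2880254224/1521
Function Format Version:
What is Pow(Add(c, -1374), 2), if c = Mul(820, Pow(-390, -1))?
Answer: Rational(2880254224, 1521) ≈ 1.8937e+6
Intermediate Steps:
c = Rational(-82, 39) (c = Mul(820, Rational(-1, 390)) = Rational(-82, 39) ≈ -2.1026)
Pow(Add(c, -1374), 2) = Pow(Add(Rational(-82, 39), -1374), 2) = Pow(Rational(-53668, 39), 2) = Rational(2880254224, 1521)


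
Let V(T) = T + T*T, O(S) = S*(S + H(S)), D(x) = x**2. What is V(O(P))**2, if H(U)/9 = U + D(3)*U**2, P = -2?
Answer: 136202331136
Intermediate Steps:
H(U) = 9*U + 81*U**2 (H(U) = 9*(U + 3**2*U**2) = 9*(U + 9*U**2) = 9*U + 81*U**2)
O(S) = S*(S + 9*S*(1 + 9*S))
V(T) = T + T**2
V(O(P))**2 = (((-2)**2*(10 + 81*(-2)))*(1 + (-2)**2*(10 + 81*(-2))))**2 = ((4*(10 - 162))*(1 + 4*(10 - 162)))**2 = ((4*(-152))*(1 + 4*(-152)))**2 = (-608*(1 - 608))**2 = (-608*(-607))**2 = 369056**2 = 136202331136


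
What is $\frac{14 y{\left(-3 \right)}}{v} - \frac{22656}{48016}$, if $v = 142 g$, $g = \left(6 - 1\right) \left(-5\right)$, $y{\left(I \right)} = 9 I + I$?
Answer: $- \frac{376638}{1065355} \approx -0.35353$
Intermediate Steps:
$y{\left(I \right)} = 10 I$
$g = -25$ ($g = 5 \left(-5\right) = -25$)
$v = -3550$ ($v = 142 \left(-25\right) = -3550$)
$\frac{14 y{\left(-3 \right)}}{v} - \frac{22656}{48016} = \frac{14 \cdot 10 \left(-3\right)}{-3550} - \frac{22656}{48016} = 14 \left(-30\right) \left(- \frac{1}{3550}\right) - \frac{1416}{3001} = \left(-420\right) \left(- \frac{1}{3550}\right) - \frac{1416}{3001} = \frac{42}{355} - \frac{1416}{3001} = - \frac{376638}{1065355}$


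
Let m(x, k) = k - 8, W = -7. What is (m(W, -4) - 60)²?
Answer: 5184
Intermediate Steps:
m(x, k) = -8 + k
(m(W, -4) - 60)² = ((-8 - 4) - 60)² = (-12 - 60)² = (-72)² = 5184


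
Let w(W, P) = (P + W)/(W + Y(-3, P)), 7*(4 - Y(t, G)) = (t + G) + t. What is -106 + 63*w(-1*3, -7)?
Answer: -653/2 ≈ -326.50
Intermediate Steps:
Y(t, G) = 4 - 2*t/7 - G/7 (Y(t, G) = 4 - ((t + G) + t)/7 = 4 - ((G + t) + t)/7 = 4 - (G + 2*t)/7 = 4 + (-2*t/7 - G/7) = 4 - 2*t/7 - G/7)
w(W, P) = (P + W)/(34/7 + W - P/7) (w(W, P) = (P + W)/(W + (4 - 2/7*(-3) - P/7)) = (P + W)/(W + (4 + 6/7 - P/7)) = (P + W)/(W + (34/7 - P/7)) = (P + W)/(34/7 + W - P/7))
-106 + 63*w(-1*3, -7) = -106 + 63*(7*(-7 - 1*3)/(34 - 1*(-7) + 7*(-1*3))) = -106 + 63*(7*(-7 - 3)/(34 + 7 + 7*(-3))) = -106 + 63*(7*(-10)/(34 + 7 - 21)) = -106 + 63*(7*(-10)/20) = -106 + 63*(7*(1/20)*(-10)) = -106 + 63*(-7/2) = -106 - 441/2 = -653/2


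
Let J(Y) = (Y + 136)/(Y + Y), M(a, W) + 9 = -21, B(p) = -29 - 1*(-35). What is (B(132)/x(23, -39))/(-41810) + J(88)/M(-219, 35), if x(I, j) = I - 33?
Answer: -292571/6898650 ≈ -0.042410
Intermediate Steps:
x(I, j) = -33 + I
B(p) = 6 (B(p) = -29 + 35 = 6)
M(a, W) = -30 (M(a, W) = -9 - 21 = -30)
J(Y) = (136 + Y)/(2*Y) (J(Y) = (136 + Y)/((2*Y)) = (136 + Y)*(1/(2*Y)) = (136 + Y)/(2*Y))
(B(132)/x(23, -39))/(-41810) + J(88)/M(-219, 35) = (6/(-33 + 23))/(-41810) + ((1/2)*(136 + 88)/88)/(-30) = (6/(-10))*(-1/41810) + ((1/2)*(1/88)*224)*(-1/30) = (6*(-1/10))*(-1/41810) + (14/11)*(-1/30) = -3/5*(-1/41810) - 7/165 = 3/209050 - 7/165 = -292571/6898650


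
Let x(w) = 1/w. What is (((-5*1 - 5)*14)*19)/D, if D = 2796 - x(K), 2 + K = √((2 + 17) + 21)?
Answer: -267739640/281422991 - 5320*√10/281422991 ≈ -0.95144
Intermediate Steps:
K = -2 + 2*√10 (K = -2 + √((2 + 17) + 21) = -2 + √(19 + 21) = -2 + √40 = -2 + 2*√10 ≈ 4.3246)
D = 2796 - 1/(-2 + 2*√10) ≈ 2795.8
(((-5*1 - 5)*14)*19)/D = (((-5*1 - 5)*14)*19)/(50327/18 - √10/18) = (((-5 - 5)*14)*19)/(50327/18 - √10/18) = (-10*14*19)/(50327/18 - √10/18) = (-140*19)/(50327/18 - √10/18) = -2660/(50327/18 - √10/18)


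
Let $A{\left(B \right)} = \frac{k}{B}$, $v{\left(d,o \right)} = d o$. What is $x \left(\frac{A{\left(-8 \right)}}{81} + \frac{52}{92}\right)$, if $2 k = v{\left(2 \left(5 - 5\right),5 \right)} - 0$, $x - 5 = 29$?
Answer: $\frac{442}{23} \approx 19.217$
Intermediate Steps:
$x = 34$ ($x = 5 + 29 = 34$)
$k = 0$ ($k = \frac{2 \left(5 - 5\right) 5 - 0}{2} = \frac{2 \cdot 0 \cdot 5 + 0}{2} = \frac{0 \cdot 5 + 0}{2} = \frac{0 + 0}{2} = \frac{1}{2} \cdot 0 = 0$)
$A{\left(B \right)} = 0$ ($A{\left(B \right)} = \frac{0}{B} = 0$)
$x \left(\frac{A{\left(-8 \right)}}{81} + \frac{52}{92}\right) = 34 \left(\frac{0}{81} + \frac{52}{92}\right) = 34 \left(0 \cdot \frac{1}{81} + 52 \cdot \frac{1}{92}\right) = 34 \left(0 + \frac{13}{23}\right) = 34 \cdot \frac{13}{23} = \frac{442}{23}$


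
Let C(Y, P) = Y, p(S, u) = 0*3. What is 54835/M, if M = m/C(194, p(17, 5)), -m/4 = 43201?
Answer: -5318995/86402 ≈ -61.561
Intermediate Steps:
p(S, u) = 0
m = -172804 (m = -4*43201 = -172804)
M = -86402/97 (M = -172804/194 = -172804*1/194 = -86402/97 ≈ -890.74)
54835/M = 54835/(-86402/97) = 54835*(-97/86402) = -5318995/86402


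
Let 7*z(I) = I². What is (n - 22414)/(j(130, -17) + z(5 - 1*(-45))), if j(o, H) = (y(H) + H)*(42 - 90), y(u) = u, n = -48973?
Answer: -499709/13924 ≈ -35.888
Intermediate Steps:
j(o, H) = -96*H (j(o, H) = (H + H)*(42 - 90) = (2*H)*(-48) = -96*H)
z(I) = I²/7
(n - 22414)/(j(130, -17) + z(5 - 1*(-45))) = (-48973 - 22414)/(-96*(-17) + (5 - 1*(-45))²/7) = -71387/(1632 + (5 + 45)²/7) = -71387/(1632 + (⅐)*50²) = -71387/(1632 + (⅐)*2500) = -71387/(1632 + 2500/7) = -71387/13924/7 = -71387*7/13924 = -499709/13924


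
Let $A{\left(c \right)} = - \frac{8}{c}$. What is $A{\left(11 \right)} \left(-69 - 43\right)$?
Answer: $\frac{896}{11} \approx 81.455$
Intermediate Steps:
$A{\left(11 \right)} \left(-69 - 43\right) = - \frac{8}{11} \left(-69 - 43\right) = \left(-8\right) \frac{1}{11} \left(-112\right) = \left(- \frac{8}{11}\right) \left(-112\right) = \frac{896}{11}$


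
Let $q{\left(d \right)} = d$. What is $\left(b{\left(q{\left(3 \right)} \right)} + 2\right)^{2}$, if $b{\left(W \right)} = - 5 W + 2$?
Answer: $121$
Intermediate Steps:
$b{\left(W \right)} = 2 - 5 W$
$\left(b{\left(q{\left(3 \right)} \right)} + 2\right)^{2} = \left(\left(2 - 15\right) + 2\right)^{2} = \left(-13 + 2\right)^{2} = \left(-11\right)^{2} = 121$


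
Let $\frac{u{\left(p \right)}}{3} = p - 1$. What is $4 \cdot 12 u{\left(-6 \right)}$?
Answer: $-1008$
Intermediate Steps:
$u{\left(p \right)} = -3 + 3 p$ ($u{\left(p \right)} = 3 \left(p - 1\right) = 3 \left(-1 + p\right) = -3 + 3 p$)
$4 \cdot 12 u{\left(-6 \right)} = 4 \cdot 12 \left(-3 + 3 \left(-6\right)\right) = 48 \left(-3 - 18\right) = 48 \left(-21\right) = -1008$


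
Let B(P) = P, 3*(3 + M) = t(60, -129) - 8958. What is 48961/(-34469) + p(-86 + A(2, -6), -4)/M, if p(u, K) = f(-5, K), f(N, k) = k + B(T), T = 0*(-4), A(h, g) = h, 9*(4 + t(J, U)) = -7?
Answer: -1974841127/1391616937 ≈ -1.4191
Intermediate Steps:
t(J, U) = -43/9 (t(J, U) = -4 + (⅑)*(-7) = -4 - 7/9 = -43/9)
T = 0
M = -80746/27 (M = -3 + (-43/9 - 8958)/3 = -3 + (⅓)*(-80665/9) = -3 - 80665/27 = -80746/27 ≈ -2990.6)
f(N, k) = k (f(N, k) = k + 0 = k)
p(u, K) = K
48961/(-34469) + p(-86 + A(2, -6), -4)/M = 48961/(-34469) - 4/(-80746/27) = 48961*(-1/34469) - 4*(-27/80746) = -48961/34469 + 54/40373 = -1974841127/1391616937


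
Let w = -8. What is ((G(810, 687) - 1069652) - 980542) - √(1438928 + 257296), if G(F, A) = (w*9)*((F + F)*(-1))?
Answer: -1933554 - 4*√106014 ≈ -1.9349e+6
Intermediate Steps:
G(F, A) = 144*F (G(F, A) = (-8*9)*((F + F)*(-1)) = -72*2*F*(-1) = -(-144)*F = 144*F)
((G(810, 687) - 1069652) - 980542) - √(1438928 + 257296) = ((144*810 - 1069652) - 980542) - √(1438928 + 257296) = ((116640 - 1069652) - 980542) - √1696224 = (-953012 - 980542) - 4*√106014 = -1933554 - 4*√106014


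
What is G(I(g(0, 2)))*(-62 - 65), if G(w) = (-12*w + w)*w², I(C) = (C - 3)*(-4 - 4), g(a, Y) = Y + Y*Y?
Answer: -19312128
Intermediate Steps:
g(a, Y) = Y + Y²
I(C) = 24 - 8*C (I(C) = (-3 + C)*(-8) = 24 - 8*C)
G(w) = -11*w³ (G(w) = (-11*w)*w² = -11*w³)
G(I(g(0, 2)))*(-62 - 65) = (-11*(24 - 16*(1 + 2))³)*(-62 - 65) = -11*(24 - 16*3)³*(-127) = -11*(24 - 8*6)³*(-127) = -11*(24 - 48)³*(-127) = -11*(-24)³*(-127) = -11*(-13824)*(-127) = 152064*(-127) = -19312128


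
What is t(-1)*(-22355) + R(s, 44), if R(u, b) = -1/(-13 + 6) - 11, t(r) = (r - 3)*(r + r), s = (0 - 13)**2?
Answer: -1251956/7 ≈ -1.7885e+5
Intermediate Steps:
s = 169 (s = (-13)**2 = 169)
t(r) = 2*r*(-3 + r) (t(r) = (-3 + r)*(2*r) = 2*r*(-3 + r))
R(u, b) = -76/7 (R(u, b) = -1/(-7) - 11 = -1*(-1/7) - 11 = 1/7 - 11 = -76/7)
t(-1)*(-22355) + R(s, 44) = (2*(-1)*(-3 - 1))*(-22355) - 76/7 = (2*(-1)*(-4))*(-22355) - 76/7 = 8*(-22355) - 76/7 = -178840 - 76/7 = -1251956/7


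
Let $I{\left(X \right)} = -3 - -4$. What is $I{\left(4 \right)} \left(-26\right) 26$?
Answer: $-676$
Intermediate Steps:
$I{\left(X \right)} = 1$ ($I{\left(X \right)} = -3 + 4 = 1$)
$I{\left(4 \right)} \left(-26\right) 26 = 1 \left(-26\right) 26 = \left(-26\right) 26 = -676$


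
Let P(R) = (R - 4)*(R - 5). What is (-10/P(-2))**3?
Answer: -125/9261 ≈ -0.013497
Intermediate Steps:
P(R) = (-5 + R)*(-4 + R) (P(R) = (-4 + R)*(-5 + R) = (-5 + R)*(-4 + R))
(-10/P(-2))**3 = (-10/(20 + (-2)**2 - 9*(-2)))**3 = (-10/(20 + 4 + 18))**3 = (-10/42)**3 = (-10*1/42)**3 = (-5/21)**3 = -125/9261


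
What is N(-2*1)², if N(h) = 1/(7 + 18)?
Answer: 1/625 ≈ 0.0016000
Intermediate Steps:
N(h) = 1/25
N(-2*1)² = (1/25)² = 1/625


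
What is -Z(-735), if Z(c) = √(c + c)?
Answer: -7*I*√30 ≈ -38.341*I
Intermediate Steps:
Z(c) = √2*√c (Z(c) = √(2*c) = √2*√c)
-Z(-735) = -√2*√(-735) = -√2*7*I*√15 = -7*I*√30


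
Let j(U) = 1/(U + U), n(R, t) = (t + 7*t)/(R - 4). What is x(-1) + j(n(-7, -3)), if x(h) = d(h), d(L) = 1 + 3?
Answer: 203/48 ≈ 4.2292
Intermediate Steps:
n(R, t) = 8*t/(-4 + R) (n(R, t) = (8*t)/(-4 + R) = 8*t/(-4 + R))
j(U) = 1/(2*U)
d(L) = 4
x(h) = 4
x(-1) + j(n(-7, -3)) = 4 + 1/(2*((8*(-3)/(-4 - 7)))) = 4 + 1/(2*((8*(-3)/(-11)))) = 4 + 1/(2*((8*(-3)*(-1/11)))) = 4 + 1/(2*(24/11)) = 4 + (½)*(11/24) = 4 + 11/48 = 203/48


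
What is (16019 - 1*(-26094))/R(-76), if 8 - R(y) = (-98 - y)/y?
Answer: 1600294/293 ≈ 5461.8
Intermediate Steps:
R(y) = 8 - (-98 - y)/y
(16019 - 1*(-26094))/R(-76) = (16019 - 1*(-26094))/(9 + 98/(-76)) = (16019 + 26094)/(9 + 98*(-1/76)) = 42113/(9 - 49/38) = 42113/(293/38) = 42113*(38/293) = 1600294/293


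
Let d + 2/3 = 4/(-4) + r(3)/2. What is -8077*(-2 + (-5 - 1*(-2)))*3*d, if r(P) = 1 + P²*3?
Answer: 1494245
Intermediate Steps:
r(P) = 1 + 3*P²
d = 37/3 (d = -⅔ + (4/(-4) + (1 + 3*3²)/2) = -⅔ + (4*(-¼) + (1 + 3*9)*(½)) = -⅔ + (-1 + (1 + 27)*(½)) = -⅔ + (-1 + 28*(½)) = -⅔ + (-1 + 14) = -⅔ + 13 = 37/3 ≈ 12.333)
-8077*(-2 + (-5 - 1*(-2)))*3*d = -8077*(-2 + (-5 - 1*(-2)))*3*37/3 = -8077*(-2 + (-5 + 2))*3*37/3 = -8077*(-2 - 3)*3*37/3 = -8077*(-5*3)*37/3 = -(-121155)*37/3 = -8077*(-185) = 1494245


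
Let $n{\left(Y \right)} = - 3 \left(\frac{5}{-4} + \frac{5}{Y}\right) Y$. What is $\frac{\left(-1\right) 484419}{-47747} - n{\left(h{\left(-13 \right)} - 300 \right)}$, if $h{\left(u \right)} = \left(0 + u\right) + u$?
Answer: $\frac{119142663}{95494} \approx 1247.6$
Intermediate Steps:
$h{\left(u \right)} = 2 u$ ($h{\left(u \right)} = u + u = 2 u$)
$n{\left(Y \right)} = Y \left(\frac{15}{4} - \frac{15}{Y}\right)$ ($n{\left(Y \right)} = - 3 \left(5 \left(- \frac{1}{4}\right) + \frac{5}{Y}\right) Y = - 3 \left(- \frac{5}{4} + \frac{5}{Y}\right) Y = \left(\frac{15}{4} - \frac{15}{Y}\right) Y = Y \left(\frac{15}{4} - \frac{15}{Y}\right)$)
$\frac{\left(-1\right) 484419}{-47747} - n{\left(h{\left(-13 \right)} - 300 \right)} = \frac{\left(-1\right) 484419}{-47747} - \left(-15 + \frac{15 \left(2 \left(-13\right) - 300\right)}{4}\right) = \left(-484419\right) \left(- \frac{1}{47747}\right) - \left(-15 + \frac{15 \left(-26 - 300\right)}{4}\right) = \frac{484419}{47747} - \left(-15 + \frac{15}{4} \left(-326\right)\right) = \frac{484419}{47747} - \left(-15 - \frac{2445}{2}\right) = \frac{484419}{47747} - - \frac{2475}{2} = \frac{484419}{47747} + \frac{2475}{2} = \frac{119142663}{95494}$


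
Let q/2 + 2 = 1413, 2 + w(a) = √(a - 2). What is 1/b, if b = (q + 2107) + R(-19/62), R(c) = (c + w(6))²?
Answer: 3844/18947437 ≈ 0.00020288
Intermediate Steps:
w(a) = -2 + √(-2 + a) (w(a) = -2 + √(a - 2) = -2 + √(-2 + a))
q = 2822 (q = -4 + 2*1413 = -4 + 2826 = 2822)
R(c) = c² (R(c) = (c + (-2 + √(-2 + 6)))² = (c + (-2 + √4))² = (c + (-2 + 2))² = (c + 0)² = c²)
b = 18947437/3844 (b = (2822 + 2107) + (-19/62)² = 4929 + (-19*1/62)² = 4929 + (-19/62)² = 4929 + 361/3844 = 18947437/3844 ≈ 4929.1)
1/b = 1/(18947437/3844) = 3844/18947437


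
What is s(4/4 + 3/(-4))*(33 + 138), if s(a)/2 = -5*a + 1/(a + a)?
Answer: 513/2 ≈ 256.50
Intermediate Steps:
s(a) = 1/a - 10*a (s(a) = 2*(-5*a + 1/(a + a)) = 2*(-5*a + 1/(2*a)) = 2*(1/(2*a) - 5*a) = 1/a - 10*a)
s(4/4 + 3/(-4))*(33 + 138) = (1/(4/4 + 3/(-4)) - 10*(4/4 + 3/(-4)))*(33 + 138) = (1/(4*(¼) + 3*(-¼)) - 10*(4*(¼) + 3*(-¼)))*171 = (1/(1 - ¾) - 10*(1 - ¾))*171 = (1/(¼) - 10*¼)*171 = (4 - 5/2)*171 = (3/2)*171 = 513/2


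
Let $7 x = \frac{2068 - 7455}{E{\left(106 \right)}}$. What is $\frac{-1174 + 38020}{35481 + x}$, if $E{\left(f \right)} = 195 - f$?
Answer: $\frac{11477529}{11049638} \approx 1.0387$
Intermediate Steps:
$x = - \frac{5387}{623}$ ($x = \frac{\left(2068 - 7455\right) \frac{1}{195 - 106}}{7} = \frac{\left(-5387\right) \frac{1}{195 - 106}}{7} = \frac{\left(-5387\right) \frac{1}{89}}{7} = \frac{1}{7} \left(- \frac{5387}{89}\right) = - \frac{5387}{623} \approx -8.6469$)
$\frac{-1174 + 38020}{35481 + x} = \frac{-1174 + 38020}{35481 - \frac{5387}{623}} = \frac{36846}{\frac{22099276}{623}} = 36846 \cdot \frac{623}{22099276} = \frac{11477529}{11049638}$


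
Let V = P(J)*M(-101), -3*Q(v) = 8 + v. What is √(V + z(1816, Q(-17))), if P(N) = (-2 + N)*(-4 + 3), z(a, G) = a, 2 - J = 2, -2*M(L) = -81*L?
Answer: I*√6365 ≈ 79.781*I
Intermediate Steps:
M(L) = 81*L/2 (M(L) = -(-81)*L/2 = 81*L/2)
Q(v) = -8/3 - v/3 (Q(v) = -(8 + v)/3 = -8/3 - v/3)
J = 0 (J = 2 - 1*2 = 2 - 2 = 0)
P(N) = 2 - N (P(N) = (-2 + N)*(-1) = 2 - N)
V = -8181 (V = (2 - 1*0)*((81/2)*(-101)) = (2 + 0)*(-8181/2) = 2*(-8181/2) = -8181)
√(V + z(1816, Q(-17))) = √(-8181 + 1816) = √(-6365) = I*√6365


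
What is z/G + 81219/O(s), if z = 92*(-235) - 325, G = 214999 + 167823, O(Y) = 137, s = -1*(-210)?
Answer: 2826310323/4767874 ≈ 592.78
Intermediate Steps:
s = 210
G = 382822
z = -21945 (z = -21620 - 325 = -21945)
z/G + 81219/O(s) = -21945/382822 + 81219/137 = -21945*1/382822 + 81219*(1/137) = -1995/34802 + 81219/137 = 2826310323/4767874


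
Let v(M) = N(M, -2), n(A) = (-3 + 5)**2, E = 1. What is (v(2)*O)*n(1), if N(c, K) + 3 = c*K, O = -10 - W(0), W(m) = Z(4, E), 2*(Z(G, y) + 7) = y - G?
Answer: 42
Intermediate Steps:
Z(G, y) = -7 + y/2 - G/2 (Z(G, y) = -7 + (y - G)/2 = -7 + (y/2 - G/2) = -7 + y/2 - G/2)
W(m) = -17/2 (W(m) = -7 + (1/2)*1 - 1/2*4 = -7 + 1/2 - 2 = -17/2)
O = -3/2 (O = -10 - 1*(-17/2) = -10 + 17/2 = -3/2 ≈ -1.5000)
n(A) = 4 (n(A) = 2**2 = 4)
N(c, K) = -3 + K*c (N(c, K) = -3 + c*K = -3 + K*c)
v(M) = -3 - 2*M
(v(2)*O)*n(1) = ((-3 - 2*2)*(-3/2))*4 = ((-3 - 4)*(-3/2))*4 = -7*(-3/2)*4 = (21/2)*4 = 42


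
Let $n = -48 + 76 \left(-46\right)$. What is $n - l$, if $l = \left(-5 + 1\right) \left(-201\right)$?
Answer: $-4348$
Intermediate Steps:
$n = -3544$ ($n = -48 - 3496 = -3544$)
$l = 804$ ($l = \left(-4\right) \left(-201\right) = 804$)
$n - l = -3544 - 804 = -4348$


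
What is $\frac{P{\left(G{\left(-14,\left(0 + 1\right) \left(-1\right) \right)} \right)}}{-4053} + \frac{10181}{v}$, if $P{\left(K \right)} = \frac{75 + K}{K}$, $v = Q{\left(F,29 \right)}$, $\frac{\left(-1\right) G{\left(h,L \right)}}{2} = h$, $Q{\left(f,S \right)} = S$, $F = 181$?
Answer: $\frac{1155377617}{3291036} \approx 351.07$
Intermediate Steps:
$G{\left(h,L \right)} = - 2 h$
$v = 29$
$P{\left(K \right)} = \frac{75 + K}{K}$
$\frac{P{\left(G{\left(-14,\left(0 + 1\right) \left(-1\right) \right)} \right)}}{-4053} + \frac{10181}{v} = \frac{\frac{1}{\left(-2\right) \left(-14\right)} \left(75 - -28\right)}{-4053} + \frac{10181}{29} = \frac{75 + 28}{28} \left(- \frac{1}{4053}\right) + 10181 \cdot \frac{1}{29} = \frac{1}{28} \cdot 103 \left(- \frac{1}{4053}\right) + \frac{10181}{29} = \frac{103}{28} \left(- \frac{1}{4053}\right) + \frac{10181}{29} = - \frac{103}{113484} + \frac{10181}{29} = \frac{1155377617}{3291036}$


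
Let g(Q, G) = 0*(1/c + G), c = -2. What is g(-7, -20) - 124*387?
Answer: -47988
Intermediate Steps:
g(Q, G) = 0 (g(Q, G) = 0*(1/(-2) + G) = 0*(-½ + G) = 0)
g(-7, -20) - 124*387 = 0 - 124*387 = 0 - 47988 = -47988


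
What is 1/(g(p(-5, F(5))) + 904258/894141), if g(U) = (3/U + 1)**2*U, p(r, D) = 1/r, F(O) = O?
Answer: -4470705/170730346 ≈ -0.026186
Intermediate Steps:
g(U) = U*(1 + 3/U)**2 (g(U) = (1 + 3/U)**2*U = U*(1 + 3/U)**2)
1/(g(p(-5, F(5))) + 904258/894141) = 1/((3 + 1/(-5))**2/(1/(-5)) + 904258/894141) = 1/((3 - 1/5)**2/(-1/5) + 904258*(1/894141)) = 1/(-5*(14/5)**2 + 904258/894141) = 1/(-5*196/25 + 904258/894141) = 1/(-196/5 + 904258/894141) = 1/(-170730346/4470705) = -4470705/170730346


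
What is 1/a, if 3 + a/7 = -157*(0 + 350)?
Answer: -1/384671 ≈ -2.5996e-6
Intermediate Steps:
a = -384671 (a = -21 + 7*(-157*(0 + 350)) = -21 + 7*(-157*350) = -21 + 7*(-1*54950) = -21 + 7*(-54950) = -21 - 384650 = -384671)
1/a = 1/(-384671) = -1/384671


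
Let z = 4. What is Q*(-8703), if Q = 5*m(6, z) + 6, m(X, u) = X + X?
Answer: -574398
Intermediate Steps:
m(X, u) = 2*X
Q = 66 (Q = 5*(2*6) + 6 = 5*12 + 6 = 60 + 6 = 66)
Q*(-8703) = 66*(-8703) = -574398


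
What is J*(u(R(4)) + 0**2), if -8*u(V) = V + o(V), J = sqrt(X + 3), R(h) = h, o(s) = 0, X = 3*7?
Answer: -sqrt(6) ≈ -2.4495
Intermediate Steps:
X = 21
J = 2*sqrt(6) (J = sqrt(21 + 3) = sqrt(24) = 2*sqrt(6) ≈ 4.8990)
u(V) = -V/8 (u(V) = -(V + 0)/8 = -V/8)
J*(u(R(4)) + 0**2) = (2*sqrt(6))*(-1/8*4 + 0**2) = (2*sqrt(6))*(-1/2 + 0) = (2*sqrt(6))*(-1/2) = -sqrt(6)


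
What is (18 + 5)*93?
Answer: 2139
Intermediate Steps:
(18 + 5)*93 = 23*93 = 2139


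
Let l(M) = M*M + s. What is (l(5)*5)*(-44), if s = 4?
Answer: -6380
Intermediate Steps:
l(M) = 4 + M**2 (l(M) = M*M + 4 = M**2 + 4 = 4 + M**2)
(l(5)*5)*(-44) = ((4 + 5**2)*5)*(-44) = ((4 + 25)*5)*(-44) = (29*5)*(-44) = 145*(-44) = -6380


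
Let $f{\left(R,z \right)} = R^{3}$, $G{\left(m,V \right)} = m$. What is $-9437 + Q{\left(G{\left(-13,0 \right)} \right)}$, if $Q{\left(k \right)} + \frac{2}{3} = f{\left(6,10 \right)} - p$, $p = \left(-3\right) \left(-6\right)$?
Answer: $- \frac{27719}{3} \approx -9239.7$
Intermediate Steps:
$p = 18$
$Q{\left(k \right)} = \frac{592}{3}$ ($Q{\left(k \right)} = - \frac{2}{3} + \left(6^{3} - 18\right) = - \frac{2}{3} + \left(216 - 18\right) = - \frac{2}{3} + 198 = \frac{592}{3}$)
$-9437 + Q{\left(G{\left(-13,0 \right)} \right)} = -9437 + \frac{592}{3} = - \frac{27719}{3}$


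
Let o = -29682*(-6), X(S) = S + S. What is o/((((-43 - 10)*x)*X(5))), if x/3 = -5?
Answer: 29682/1325 ≈ 22.402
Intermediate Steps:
x = -15 (x = 3*(-5) = -15)
X(S) = 2*S
o = 178092
o/((((-43 - 10)*x)*X(5))) = 178092/((((-43 - 10)*(-15))*(2*5))) = 178092/((-53*(-15)*10)) = 178092/((795*10)) = 178092/7950 = 178092*(1/7950) = 29682/1325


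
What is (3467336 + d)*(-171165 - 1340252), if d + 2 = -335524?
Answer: -4733470874770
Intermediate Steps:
d = -335526 (d = -2 - 335524 = -335526)
(3467336 + d)*(-171165 - 1340252) = (3467336 - 335526)*(-171165 - 1340252) = 3131810*(-1511417) = -4733470874770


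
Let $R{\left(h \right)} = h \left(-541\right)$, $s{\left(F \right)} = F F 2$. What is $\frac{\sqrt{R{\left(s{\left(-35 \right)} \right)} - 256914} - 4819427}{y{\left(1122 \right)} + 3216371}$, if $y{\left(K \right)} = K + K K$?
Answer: $- \frac{4819427}{4476377} + \frac{2 i \sqrt{395591}}{4476377} \approx -1.0766 + 0.00028101 i$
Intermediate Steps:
$y{\left(K \right)} = K + K^{2}$
$s{\left(F \right)} = 2 F^{2}$ ($s{\left(F \right)} = F^{2} \cdot 2 = 2 F^{2}$)
$R{\left(h \right)} = - 541 h$
$\frac{\sqrt{R{\left(s{\left(-35 \right)} \right)} - 256914} - 4819427}{y{\left(1122 \right)} + 3216371} = \frac{\sqrt{- 541 \cdot 2 \left(-35\right)^{2} - 256914} - 4819427}{1122 \left(1 + 1122\right) + 3216371} = \frac{\sqrt{- 541 \cdot 2 \cdot 1225 - 256914} - 4819427}{1122 \cdot 1123 + 3216371} = \frac{\sqrt{\left(-541\right) 2450 - 256914} - 4819427}{1260006 + 3216371} = \frac{\sqrt{-1325450 - 256914} - 4819427}{4476377} = \left(\sqrt{-1582364} - 4819427\right) \frac{1}{4476377} = \left(2 i \sqrt{395591} - 4819427\right) \frac{1}{4476377} = \left(-4819427 + 2 i \sqrt{395591}\right) \frac{1}{4476377} = - \frac{4819427}{4476377} + \frac{2 i \sqrt{395591}}{4476377}$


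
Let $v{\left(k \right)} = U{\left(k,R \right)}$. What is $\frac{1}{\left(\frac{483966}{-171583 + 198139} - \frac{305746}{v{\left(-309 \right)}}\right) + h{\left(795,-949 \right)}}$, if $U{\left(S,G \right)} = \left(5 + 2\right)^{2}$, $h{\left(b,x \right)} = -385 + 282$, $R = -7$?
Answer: $- \frac{30982}{195945347} \approx -0.00015812$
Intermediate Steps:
$h{\left(b,x \right)} = -103$
$U{\left(S,G \right)} = 49$ ($U{\left(S,G \right)} = 7^{2} = 49$)
$v{\left(k \right)} = 49$
$\frac{1}{\left(\frac{483966}{-171583 + 198139} - \frac{305746}{v{\left(-309 \right)}}\right) + h{\left(795,-949 \right)}} = \frac{1}{\left(\frac{483966}{-171583 + 198139} - \frac{305746}{49}\right) - 103} = \frac{1}{\left(\frac{483966}{26556} - \frac{43678}{7}\right) - 103} = \frac{1}{\left(483966 \cdot \frac{1}{26556} - \frac{43678}{7}\right) - 103} = \frac{1}{\left(\frac{80661}{4426} - \frac{43678}{7}\right) - 103} = \frac{1}{- \frac{192754201}{30982} - 103} = \frac{1}{- \frac{195945347}{30982}} = - \frac{30982}{195945347}$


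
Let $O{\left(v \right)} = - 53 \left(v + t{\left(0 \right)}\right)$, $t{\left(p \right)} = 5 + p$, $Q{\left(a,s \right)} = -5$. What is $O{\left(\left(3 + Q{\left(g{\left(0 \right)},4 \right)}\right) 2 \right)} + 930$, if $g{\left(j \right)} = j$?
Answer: $877$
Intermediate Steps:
$O{\left(v \right)} = -265 - 53 v$ ($O{\left(v \right)} = - 53 \left(v + \left(5 + 0\right)\right) = - 53 \left(v + 5\right) = - 53 \left(5 + v\right) = -265 - 53 v$)
$O{\left(\left(3 + Q{\left(g{\left(0 \right)},4 \right)}\right) 2 \right)} + 930 = \left(-265 - 53 \left(3 - 5\right) 2\right) + 930 = \left(-265 - 53 \left(\left(-2\right) 2\right)\right) + 930 = \left(-265 - -212\right) + 930 = \left(-265 + 212\right) + 930 = -53 + 930 = 877$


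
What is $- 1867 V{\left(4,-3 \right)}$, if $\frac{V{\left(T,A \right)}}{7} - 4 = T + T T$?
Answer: $-313656$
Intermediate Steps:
$V{\left(T,A \right)} = 28 + 7 T + 7 T^{2}$ ($V{\left(T,A \right)} = 28 + 7 \left(T + T T\right) = 28 + 7 \left(T + T^{2}\right) = 28 + \left(7 T + 7 T^{2}\right) = 28 + 7 T + 7 T^{2}$)
$- 1867 V{\left(4,-3 \right)} = - 1867 \left(28 + 7 \cdot 4 + 7 \cdot 4^{2}\right) = - 1867 \left(28 + 28 + 7 \cdot 16\right) = - 1867 \left(28 + 28 + 112\right) = \left(-1867\right) 168 = -313656$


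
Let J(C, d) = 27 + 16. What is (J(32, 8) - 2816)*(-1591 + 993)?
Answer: 1658254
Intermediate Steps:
J(C, d) = 43
(J(32, 8) - 2816)*(-1591 + 993) = (43 - 2816)*(-1591 + 993) = -2773*(-598) = 1658254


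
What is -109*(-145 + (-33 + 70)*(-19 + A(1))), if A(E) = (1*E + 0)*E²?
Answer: 88399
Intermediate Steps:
A(E) = E³ (A(E) = (E + 0)*E² = E*E² = E³)
-109*(-145 + (-33 + 70)*(-19 + A(1))) = -109*(-145 + (-33 + 70)*(-19 + 1³)) = -109*(-145 + 37*(-19 + 1)) = -109*(-145 + 37*(-18)) = -109*(-145 - 666) = -109*(-811) = 88399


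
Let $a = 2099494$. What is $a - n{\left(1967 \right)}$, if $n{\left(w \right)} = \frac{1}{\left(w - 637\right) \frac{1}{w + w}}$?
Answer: $\frac{199451649}{95} \approx 2.0995 \cdot 10^{6}$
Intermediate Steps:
$n{\left(w \right)} = \frac{2 w}{-637 + w}$ ($n{\left(w \right)} = \frac{1}{\left(-637 + w\right) \frac{1}{2 w}} = \frac{1}{\frac{1}{2} \frac{1}{w} \left(-637 + w\right)} = \frac{2 w}{-637 + w}$)
$a - n{\left(1967 \right)} = 2099494 - 2 \cdot 1967 \frac{1}{-637 + 1967} = 2099494 - 2 \cdot 1967 \cdot \frac{1}{1330} = 2099494 - \frac{281}{95} = \frac{199451649}{95}$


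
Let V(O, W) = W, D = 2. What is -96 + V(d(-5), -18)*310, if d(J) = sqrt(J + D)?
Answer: -5676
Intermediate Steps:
d(J) = sqrt(2 + J) (d(J) = sqrt(J + 2) = sqrt(2 + J))
-96 + V(d(-5), -18)*310 = -96 - 18*310 = -96 - 5580 = -5676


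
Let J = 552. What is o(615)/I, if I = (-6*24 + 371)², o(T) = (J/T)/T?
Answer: 184/6496518675 ≈ 2.8323e-8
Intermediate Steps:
o(T) = 552/T² (o(T) = (552/T)/T = 552/T²)
I = 51529 (I = (-144 + 371)² = 227² = 51529)
o(615)/I = (552/615²)/51529 = (552*(1/378225))*(1/51529) = (184/126075)*(1/51529) = 184/6496518675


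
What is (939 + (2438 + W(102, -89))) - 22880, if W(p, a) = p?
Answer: -19401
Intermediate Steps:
(939 + (2438 + W(102, -89))) - 22880 = (939 + (2438 + 102)) - 22880 = (939 + 2540) - 22880 = 3479 - 22880 = -19401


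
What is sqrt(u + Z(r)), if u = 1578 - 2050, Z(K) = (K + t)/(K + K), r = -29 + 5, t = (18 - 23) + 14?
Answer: I*sqrt(7547)/4 ≈ 21.718*I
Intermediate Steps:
t = 9 (t = -5 + 14 = 9)
r = -24
Z(K) = (9 + K)/(2*K) (Z(K) = (K + 9)/(K + K) = (9 + K)/((2*K)) = (9 + K)*(1/(2*K)) = (9 + K)/(2*K))
u = -472
sqrt(u + Z(r)) = sqrt(-472 + (1/2)*(9 - 24)/(-24)) = sqrt(-472 + (1/2)*(-1/24)*(-15)) = sqrt(-472 + 5/16) = sqrt(-7547/16) = I*sqrt(7547)/4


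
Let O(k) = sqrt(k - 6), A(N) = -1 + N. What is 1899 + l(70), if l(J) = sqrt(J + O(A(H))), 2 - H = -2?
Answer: 1899 + sqrt(70 + I*sqrt(3)) ≈ 1907.4 + 0.1035*I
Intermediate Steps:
H = 4 (H = 2 - 1*(-2) = 2 + 2 = 4)
O(k) = sqrt(-6 + k)
l(J) = sqrt(J + I*sqrt(3)) (l(J) = sqrt(J + sqrt(-6 + (-1 + 4))) = sqrt(J + sqrt(-6 + 3)) = sqrt(J + sqrt(-3)) = sqrt(J + I*sqrt(3)))
1899 + l(70) = 1899 + sqrt(70 + I*sqrt(3))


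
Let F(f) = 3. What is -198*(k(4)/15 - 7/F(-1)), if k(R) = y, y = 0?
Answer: 462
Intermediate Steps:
k(R) = 0
-198*(k(4)/15 - 7/F(-1)) = -198*(0/15 - 7/3) = -198*(0*(1/15) - 7*⅓) = -198*(0 - 7/3) = -198*(-7/3) = 462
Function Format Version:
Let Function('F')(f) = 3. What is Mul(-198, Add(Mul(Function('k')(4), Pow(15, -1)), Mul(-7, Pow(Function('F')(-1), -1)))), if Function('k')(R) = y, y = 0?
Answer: 462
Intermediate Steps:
Function('k')(R) = 0
Mul(-198, Add(Mul(Function('k')(4), Pow(15, -1)), Mul(-7, Pow(Function('F')(-1), -1)))) = Mul(-198, Add(Mul(0, Pow(15, -1)), Mul(-7, Pow(3, -1)))) = Mul(-198, Add(Mul(0, Rational(1, 15)), Mul(-7, Rational(1, 3)))) = Mul(-198, Add(0, Rational(-7, 3))) = Mul(-198, Rational(-7, 3)) = 462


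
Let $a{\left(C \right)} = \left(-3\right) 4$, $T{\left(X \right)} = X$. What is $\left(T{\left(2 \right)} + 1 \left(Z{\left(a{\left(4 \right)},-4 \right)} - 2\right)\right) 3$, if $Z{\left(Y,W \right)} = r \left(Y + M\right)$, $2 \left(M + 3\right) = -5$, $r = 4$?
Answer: $-210$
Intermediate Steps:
$M = - \frac{11}{2}$ ($M = -3 + \frac{1}{2} \left(-5\right) = -3 - \frac{5}{2} = - \frac{11}{2} \approx -5.5$)
$a{\left(C \right)} = -12$
$Z{\left(Y,W \right)} = -22 + 4 Y$ ($Z{\left(Y,W \right)} = 4 \left(Y - \frac{11}{2}\right) = 4 \left(- \frac{11}{2} + Y\right) = -22 + 4 Y$)
$\left(T{\left(2 \right)} + 1 \left(Z{\left(a{\left(4 \right)},-4 \right)} - 2\right)\right) 3 = \left(2 + 1 \left(\left(-22 + 4 \left(-12\right)\right) - 2\right)\right) 3 = \left(2 + 1 \left(\left(-22 - 48\right) - 2\right)\right) 3 = \left(2 + 1 \left(-70 - 2\right)\right) 3 = \left(2 + 1 \left(-72\right)\right) 3 = \left(2 - 72\right) 3 = \left(-70\right) 3 = -210$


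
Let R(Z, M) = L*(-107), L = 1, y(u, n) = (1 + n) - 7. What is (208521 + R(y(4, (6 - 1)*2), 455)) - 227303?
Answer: -18889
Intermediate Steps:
y(u, n) = -6 + n
R(Z, M) = -107 (R(Z, M) = 1*(-107) = -107)
(208521 + R(y(4, (6 - 1)*2), 455)) - 227303 = (208521 - 107) - 227303 = 208414 - 227303 = -18889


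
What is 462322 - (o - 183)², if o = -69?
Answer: 398818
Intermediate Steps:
462322 - (o - 183)² = 462322 - (-69 - 183)² = 462322 - 1*(-252)² = 462322 - 1*63504 = 462322 - 63504 = 398818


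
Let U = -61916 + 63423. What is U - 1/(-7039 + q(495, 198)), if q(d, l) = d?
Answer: 9861809/6544 ≈ 1507.0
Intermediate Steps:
U = 1507
U - 1/(-7039 + q(495, 198)) = 1507 - 1/(-7039 + 495) = 1507 - 1/(-6544) = 1507 - 1*(-1/6544) = 1507 + 1/6544 = 9861809/6544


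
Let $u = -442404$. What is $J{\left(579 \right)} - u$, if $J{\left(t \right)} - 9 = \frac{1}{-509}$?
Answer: $\frac{225188216}{509} \approx 4.4241 \cdot 10^{5}$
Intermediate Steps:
$J{\left(t \right)} = \frac{4580}{509}$ ($J{\left(t \right)} = 9 + \frac{1}{-509} = 9 - \frac{1}{509} = \frac{4580}{509}$)
$J{\left(579 \right)} - u = \frac{4580}{509} - -442404 = \frac{4580}{509} + 442404 = \frac{225188216}{509}$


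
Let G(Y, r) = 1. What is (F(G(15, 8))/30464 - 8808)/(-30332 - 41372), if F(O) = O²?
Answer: 268326911/2184390656 ≈ 0.12284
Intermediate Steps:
(F(G(15, 8))/30464 - 8808)/(-30332 - 41372) = (1²/30464 - 8808)/(-30332 - 41372) = (1*(1/30464) - 8808)/(-71704) = (1/30464 - 8808)*(-1/71704) = -268326911/30464*(-1/71704) = 268326911/2184390656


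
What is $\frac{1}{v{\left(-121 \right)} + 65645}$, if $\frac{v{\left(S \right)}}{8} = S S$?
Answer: $\frac{1}{182773} \approx 5.4713 \cdot 10^{-6}$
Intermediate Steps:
$v{\left(S \right)} = 8 S^{2}$ ($v{\left(S \right)} = 8 S S = 8 S^{2}$)
$\frac{1}{v{\left(-121 \right)} + 65645} = \frac{1}{8 \left(-121\right)^{2} + 65645} = \frac{1}{8 \cdot 14641 + 65645} = \frac{1}{117128 + 65645} = \frac{1}{182773}$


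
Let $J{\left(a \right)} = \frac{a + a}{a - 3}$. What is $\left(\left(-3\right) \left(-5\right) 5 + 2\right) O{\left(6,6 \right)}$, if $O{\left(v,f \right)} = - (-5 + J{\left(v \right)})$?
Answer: $77$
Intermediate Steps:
$J{\left(a \right)} = \frac{2 a}{-3 + a}$
$O{\left(v,f \right)} = 5 - \frac{2 v}{-3 + v}$ ($O{\left(v,f \right)} = - (-5 + \frac{2 v}{-3 + v}) = 5 - \frac{2 v}{-3 + v}$)
$\left(\left(-3\right) \left(-5\right) 5 + 2\right) O{\left(6,6 \right)} = \left(\left(-3\right) \left(-5\right) 5 + 2\right) \frac{3 \left(-5 + 6\right)}{-3 + 6} = \left(15 \cdot 5 + 2\right) 3 \cdot \frac{1}{3} \cdot 1 = \left(75 + 2\right) 3 \cdot \frac{1}{3} \cdot 1 = 77 \cdot 1 = 77$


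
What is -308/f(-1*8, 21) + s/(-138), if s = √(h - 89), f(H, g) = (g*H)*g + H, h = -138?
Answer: 77/884 - I*√227/138 ≈ 0.087104 - 0.10918*I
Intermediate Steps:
f(H, g) = H + H*g² (f(H, g) = (H*g)*g + H = H*g² + H = H + H*g²)
s = I*√227 (s = √(-138 - 89) = √(-227) = I*√227 ≈ 15.067*I)
-308/f(-1*8, 21) + s/(-138) = -308*(-1/(8*(1 + 21²))) + (I*√227)/(-138) = -308*(-1/(8*(1 + 441))) + (I*√227)*(-1/138) = -308/((-8*442)) - I*√227/138 = -308/(-3536) - I*√227/138 = -308*(-1/3536) - I*√227/138 = 77/884 - I*√227/138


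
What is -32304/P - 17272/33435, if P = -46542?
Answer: 46035136/259355295 ≈ 0.17750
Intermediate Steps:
-32304/P - 17272/33435 = -32304/(-46542) - 17272/33435 = -32304*(-1/46542) - 17272*1/33435 = 5384/7757 - 17272/33435 = 46035136/259355295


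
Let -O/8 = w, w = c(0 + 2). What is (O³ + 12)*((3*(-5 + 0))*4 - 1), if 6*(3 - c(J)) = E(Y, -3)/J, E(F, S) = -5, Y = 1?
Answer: 33613684/27 ≈ 1.2450e+6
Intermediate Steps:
c(J) = 3 + 5/(6*J) (c(J) = 3 - (-5)/(6*J) = 3 + 5/(6*J))
w = 41/12 (w = 3 + 5/(6*(0 + 2)) = 3 + (⅚)/2 = 3 + (⅚)*(½) = 3 + 5/12 = 41/12 ≈ 3.4167)
O = -82/3 (O = -8*41/12 = -82/3 ≈ -27.333)
(O³ + 12)*((3*(-5 + 0))*4 - 1) = ((-82/3)³ + 12)*((3*(-5 + 0))*4 - 1) = (-551368/27 + 12)*((3*(-5))*4 - 1) = -551044*(-15*4 - 1)/27 = -551044*(-60 - 1)/27 = -551044/27*(-61) = 33613684/27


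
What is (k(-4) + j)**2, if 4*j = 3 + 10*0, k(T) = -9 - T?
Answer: 289/16 ≈ 18.063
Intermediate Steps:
j = 3/4 (j = (3 + 10*0)/4 = (3 + 0)/4 = (1/4)*3 = 3/4 ≈ 0.75000)
(k(-4) + j)**2 = ((-9 - 1*(-4)) + 3/4)**2 = ((-9 + 4) + 3/4)**2 = (-5 + 3/4)**2 = (-17/4)**2 = 289/16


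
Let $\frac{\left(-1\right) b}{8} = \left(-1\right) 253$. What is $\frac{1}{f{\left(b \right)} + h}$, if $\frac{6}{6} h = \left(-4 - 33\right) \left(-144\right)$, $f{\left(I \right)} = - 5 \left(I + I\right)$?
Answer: $- \frac{1}{14912} \approx -6.706 \cdot 10^{-5}$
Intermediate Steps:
$b = 2024$ ($b = - 8 \left(\left(-1\right) 253\right) = \left(-8\right) \left(-253\right) = 2024$)
$f{\left(I \right)} = - 10 I$ ($f{\left(I \right)} = - 5 \cdot 2 I = - 10 I$)
$h = 5328$ ($h = \left(-4 - 33\right) \left(-144\right) = \left(-37\right) \left(-144\right) = 5328$)
$\frac{1}{f{\left(b \right)} + h} = \frac{1}{\left(-10\right) 2024 + 5328} = \frac{1}{-20240 + 5328} = \frac{1}{-14912} = - \frac{1}{14912}$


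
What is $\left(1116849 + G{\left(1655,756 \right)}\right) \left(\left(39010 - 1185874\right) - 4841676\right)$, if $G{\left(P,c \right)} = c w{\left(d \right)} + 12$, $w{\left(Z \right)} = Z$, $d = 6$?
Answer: $-6715530790380$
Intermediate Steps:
$G{\left(P,c \right)} = 12 + 6 c$ ($G{\left(P,c \right)} = c 6 + 12 = 6 c + 12 = 12 + 6 c$)
$\left(1116849 + G{\left(1655,756 \right)}\right) \left(\left(39010 - 1185874\right) - 4841676\right) = \left(1116849 + \left(12 + 6 \cdot 756\right)\right) \left(\left(39010 - 1185874\right) - 4841676\right) = \left(1116849 + \left(12 + 4536\right)\right) \left(\left(39010 - 1185874\right) - 4841676\right) = \left(1116849 + 4548\right) \left(-1146864 - 4841676\right) = 1121397 \left(-5988540\right) = -6715530790380$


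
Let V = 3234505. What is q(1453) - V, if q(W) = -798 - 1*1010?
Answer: -3236313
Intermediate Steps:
q(W) = -1808 (q(W) = -798 - 1010 = -1808)
q(1453) - V = -1808 - 1*3234505 = -1808 - 3234505 = -3236313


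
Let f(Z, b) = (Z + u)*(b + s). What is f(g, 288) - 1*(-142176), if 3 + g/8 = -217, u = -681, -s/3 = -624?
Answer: -5130384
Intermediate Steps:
s = 1872 (s = -3*(-624) = 1872)
g = -1760 (g = -24 + 8*(-217) = -24 - 1736 = -1760)
f(Z, b) = (-681 + Z)*(1872 + b) (f(Z, b) = (Z - 681)*(b + 1872) = (-681 + Z)*(1872 + b))
f(g, 288) - 1*(-142176) = (-1274832 - 681*288 + 1872*(-1760) - 1760*288) - 1*(-142176) = (-1274832 - 196128 - 3294720 - 506880) + 142176 = -5272560 + 142176 = -5130384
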